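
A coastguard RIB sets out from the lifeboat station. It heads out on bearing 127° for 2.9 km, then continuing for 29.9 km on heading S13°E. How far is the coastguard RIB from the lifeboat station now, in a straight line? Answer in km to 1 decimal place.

32.2 km

Leg 1 (127°, 2.9 km): east 2.9 sin 127° = 2.32, north 2.9 cos 127° = -1.75
Leg 2 (S13°E, 29.9 km): east 29.9 sin 167° = 6.73, north 29.9 cos 167° = -29.13
Net: 9.04 east, -30.88 north. Distance = √((9.04)² + (-30.88)²) = 32.176 km.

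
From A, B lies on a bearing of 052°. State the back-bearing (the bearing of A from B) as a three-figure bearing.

232°

Back-bearing = 052° + 180° = 232°.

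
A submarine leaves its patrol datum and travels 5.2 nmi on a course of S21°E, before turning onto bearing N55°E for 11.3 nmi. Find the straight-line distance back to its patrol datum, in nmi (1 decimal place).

Leg 1 (S21°E, 5.2 nmi): east 5.2 sin 159° = 1.86, north 5.2 cos 159° = -4.85
Leg 2 (N55°E, 11.3 nmi): east 11.3 sin 55° = 9.26, north 11.3 cos 55° = 6.48
Net: 11.12 east, 1.63 north. Distance = √((11.12)² + (1.63)²) = 11.238 nmi.

11.2 nmi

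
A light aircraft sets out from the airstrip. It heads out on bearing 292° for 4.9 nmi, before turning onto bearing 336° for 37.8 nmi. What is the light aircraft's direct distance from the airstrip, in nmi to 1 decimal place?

Leg 1 (292°, 4.9 nmi): east 4.9 sin 292° = -4.54, north 4.9 cos 292° = 1.84
Leg 2 (336°, 37.8 nmi): east 37.8 sin 336° = -15.37, north 37.8 cos 336° = 34.53
Net: -19.92 east, 36.37 north. Distance = √((-19.92)² + (36.37)²) = 41.465 nmi.

41.5 nmi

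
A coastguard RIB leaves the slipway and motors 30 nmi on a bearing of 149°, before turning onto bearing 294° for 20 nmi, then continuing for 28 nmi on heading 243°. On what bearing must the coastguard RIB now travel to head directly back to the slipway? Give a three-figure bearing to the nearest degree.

Leg 1 (149°, 30 nmi): east 30 sin 149° = 15.45, north 30 cos 149° = -25.72
Leg 2 (294°, 20 nmi): east 20 sin 294° = -18.27, north 20 cos 294° = 8.13
Leg 3 (243°, 28 nmi): east 28 sin 243° = -24.95, north 28 cos 243° = -12.71
Net displacement: -27.77 east, -30.29 north. Direction back to start is (27.77, 30.29): bearing = atan2(27.77, 30.29) mod 360° = 42.51° ≈ 043°.

043°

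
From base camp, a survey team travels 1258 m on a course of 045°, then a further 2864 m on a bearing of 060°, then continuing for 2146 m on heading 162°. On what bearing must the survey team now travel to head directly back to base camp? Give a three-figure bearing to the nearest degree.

Leg 1 (045°, 1258 m): east 1258 sin 45° = 889.54, north 1258 cos 45° = 889.54
Leg 2 (060°, 2864 m): east 2864 sin 60° = 2480.30, north 2864 cos 60° = 1432.00
Leg 3 (162°, 2146 m): east 2146 sin 162° = 663.15, north 2146 cos 162° = -2040.97
Net displacement: 4032.99 east, 280.57 north. Direction back to start is (-4032.99, -280.57): bearing = atan2(-4032.99, -280.57) mod 360° = 266.02° ≈ 266°.

266°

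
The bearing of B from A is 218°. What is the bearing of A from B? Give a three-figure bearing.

038°

Back-bearing = 218° − 180° = 038°.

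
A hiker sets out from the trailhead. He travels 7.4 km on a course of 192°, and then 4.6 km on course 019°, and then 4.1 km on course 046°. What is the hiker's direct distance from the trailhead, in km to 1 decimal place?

Leg 1 (192°, 7.4 km): east 7.4 sin 192° = -1.54, north 7.4 cos 192° = -7.24
Leg 2 (019°, 4.6 km): east 4.6 sin 19° = 1.50, north 4.6 cos 19° = 4.35
Leg 3 (046°, 4.1 km): east 4.1 sin 46° = 2.95, north 4.1 cos 46° = 2.85
Net: 2.91 east, -0.04 north. Distance = √((2.91)² + (-0.04)²) = 2.909 km.

2.9 km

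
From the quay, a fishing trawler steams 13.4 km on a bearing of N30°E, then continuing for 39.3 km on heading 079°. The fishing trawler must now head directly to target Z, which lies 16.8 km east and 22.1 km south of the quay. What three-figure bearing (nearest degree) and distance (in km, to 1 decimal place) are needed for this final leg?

215°, 50.1 km

Leg 1 (N30°E, 13.4 km): east 13.4 sin 30° = 6.70, north 13.4 cos 30° = 11.60
Leg 2 (079°, 39.3 km): east 39.3 sin 79° = 38.58, north 39.3 cos 79° = 7.50
Current position: (45.28, 19.10). Target: (16.8, -22.1). Remaining: Δeast = -28.48, Δnorth = -41.20.
Bearing = atan2(-28.48, -41.20) mod 360° = 214.65°; distance = √((-28.48)² + (-41.20)²) = 50.087 km.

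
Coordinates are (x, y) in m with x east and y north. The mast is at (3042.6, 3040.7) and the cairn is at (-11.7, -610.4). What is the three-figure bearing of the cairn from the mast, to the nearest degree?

Δeast = -11.7 − 3042.6 = -3054.30; Δnorth = -610.4 − 3040.7 = -3651.10.
Bearing = atan2(Δeast, Δnorth) mod 360° = 219.91° ≈ 220°.

220°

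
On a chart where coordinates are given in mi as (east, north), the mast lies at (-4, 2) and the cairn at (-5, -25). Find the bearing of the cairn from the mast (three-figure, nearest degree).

182°

Δeast = -5 − -4 = -1.00; Δnorth = -25 − 2 = -27.00.
Bearing = atan2(Δeast, Δnorth) mod 360° = 182.12° ≈ 182°.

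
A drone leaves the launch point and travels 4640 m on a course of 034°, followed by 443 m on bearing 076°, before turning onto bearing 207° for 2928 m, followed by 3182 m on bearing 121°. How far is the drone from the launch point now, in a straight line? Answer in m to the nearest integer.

Leg 1 (034°, 4640 m): east 4640 sin 34° = 2594.66, north 4640 cos 34° = 3846.73
Leg 2 (076°, 443 m): east 443 sin 76° = 429.84, north 443 cos 76° = 107.17
Leg 3 (207°, 2928 m): east 2928 sin 207° = -1329.28, north 2928 cos 207° = -2608.87
Leg 4 (121°, 3182 m): east 3182 sin 121° = 2727.51, north 3182 cos 121° = -1638.85
Net: 4422.72 east, -293.81 north. Distance = √((4422.72)² + (-293.81)²) = 4432.467 m.

4432 m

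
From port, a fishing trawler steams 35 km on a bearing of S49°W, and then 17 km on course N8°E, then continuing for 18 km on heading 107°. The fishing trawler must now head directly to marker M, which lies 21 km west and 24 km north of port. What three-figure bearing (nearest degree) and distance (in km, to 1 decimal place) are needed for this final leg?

338°, 38.1 km

Leg 1 (S49°W, 35 km): east 35 sin 229° = -26.41, north 35 cos 229° = -22.96
Leg 2 (N8°E, 17 km): east 17 sin 8° = 2.37, north 17 cos 8° = 16.83
Leg 3 (107°, 18 km): east 18 sin 107° = 17.21, north 18 cos 107° = -5.26
Current position: (-6.84, -11.39). Target: (-21, 24). Remaining: Δeast = -14.16, Δnorth = 35.39.
Bearing = atan2(-14.16, 35.39) mod 360° = 338.19°; distance = √((-14.16)² + (35.39)²) = 38.120 km.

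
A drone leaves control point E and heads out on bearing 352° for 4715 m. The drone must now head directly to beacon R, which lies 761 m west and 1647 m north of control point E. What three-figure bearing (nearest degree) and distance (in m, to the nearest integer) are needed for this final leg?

182°, 3024 m

Leg 1 (352°, 4715 m): east 4715 sin 352° = -656.20, north 4715 cos 352° = 4669.11
Current position: (-656.20, 4669.11). Target: (-761, 1647). Remaining: Δeast = -104.80, Δnorth = -3022.11.
Bearing = atan2(-104.80, -3022.11) mod 360° = 181.99°; distance = √((-104.80)² + (-3022.11)²) = 3023.930 m.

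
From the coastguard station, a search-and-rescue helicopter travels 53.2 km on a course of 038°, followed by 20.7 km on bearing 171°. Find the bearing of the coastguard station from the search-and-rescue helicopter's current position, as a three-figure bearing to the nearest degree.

Leg 1 (038°, 53.2 km): east 53.2 sin 38° = 32.75, north 53.2 cos 38° = 41.92
Leg 2 (171°, 20.7 km): east 20.7 sin 171° = 3.24, north 20.7 cos 171° = -20.45
Net displacement: 35.99 east, 21.48 north. Direction back to start is (-35.99, -21.48): bearing = atan2(-35.99, -21.48) mod 360° = 239.17° ≈ 239°.

239°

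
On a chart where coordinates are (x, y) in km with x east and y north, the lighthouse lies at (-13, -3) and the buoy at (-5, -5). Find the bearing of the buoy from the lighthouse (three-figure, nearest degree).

Δeast = -5 − -13 = 8.00; Δnorth = -5 − -3 = -2.00.
Bearing = atan2(Δeast, Δnorth) mod 360° = 104.04° ≈ 104°.

104°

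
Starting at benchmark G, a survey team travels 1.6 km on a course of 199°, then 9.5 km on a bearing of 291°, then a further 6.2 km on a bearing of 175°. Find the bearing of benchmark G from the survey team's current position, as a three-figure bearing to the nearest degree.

Leg 1 (199°, 1.6 km): east 1.6 sin 199° = -0.52, north 1.6 cos 199° = -1.51
Leg 2 (291°, 9.5 km): east 9.5 sin 291° = -8.87, north 9.5 cos 291° = 3.40
Leg 3 (175°, 6.2 km): east 6.2 sin 175° = 0.54, north 6.2 cos 175° = -6.18
Net displacement: -8.85 east, -4.28 north. Direction back to start is (8.85, 4.28): bearing = atan2(8.85, 4.28) mod 360° = 64.16° ≈ 064°.

064°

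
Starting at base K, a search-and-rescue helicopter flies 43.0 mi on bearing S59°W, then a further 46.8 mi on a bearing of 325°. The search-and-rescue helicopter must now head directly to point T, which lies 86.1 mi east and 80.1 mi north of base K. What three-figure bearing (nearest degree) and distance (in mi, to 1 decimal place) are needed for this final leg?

067°, 162.9 mi

Leg 1 (S59°W, 43.0 mi): east 43.0 sin 239° = -36.86, north 43.0 cos 239° = -22.15
Leg 2 (325°, 46.8 mi): east 46.8 sin 325° = -26.84, north 46.8 cos 325° = 38.34
Current position: (-63.70, 16.19). Target: (86.1, 80.1). Remaining: Δeast = 149.80, Δnorth = 63.91.
Bearing = atan2(149.80, 63.91) mod 360° = 66.90°; distance = √((149.80)² + (63.91)²) = 162.865 mi.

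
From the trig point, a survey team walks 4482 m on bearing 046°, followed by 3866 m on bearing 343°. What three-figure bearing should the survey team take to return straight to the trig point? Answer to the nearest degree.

197°

Leg 1 (046°, 4482 m): east 4482 sin 46° = 3224.08, north 4482 cos 46° = 3113.46
Leg 2 (343°, 3866 m): east 3866 sin 343° = -1130.31, north 3866 cos 343° = 3697.07
Net displacement: 2093.77 east, 6810.53 north. Direction back to start is (-2093.77, -6810.53): bearing = atan2(-2093.77, -6810.53) mod 360° = 197.09° ≈ 197°.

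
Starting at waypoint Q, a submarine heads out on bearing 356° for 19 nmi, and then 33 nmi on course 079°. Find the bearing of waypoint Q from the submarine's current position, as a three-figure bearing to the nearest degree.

Leg 1 (356°, 19 nmi): east 19 sin 356° = -1.33, north 19 cos 356° = 18.95
Leg 2 (079°, 33 nmi): east 33 sin 79° = 32.39, north 33 cos 79° = 6.30
Net displacement: 31.07 east, 25.25 north. Direction back to start is (-31.07, -25.25): bearing = atan2(-31.07, -25.25) mod 360° = 230.90° ≈ 231°.

231°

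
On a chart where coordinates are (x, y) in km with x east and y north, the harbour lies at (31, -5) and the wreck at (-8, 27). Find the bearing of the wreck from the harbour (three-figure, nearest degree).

Δeast = -8 − 31 = -39.00; Δnorth = 27 − -5 = 32.00.
Bearing = atan2(Δeast, Δnorth) mod 360° = 309.37° ≈ 309°.

309°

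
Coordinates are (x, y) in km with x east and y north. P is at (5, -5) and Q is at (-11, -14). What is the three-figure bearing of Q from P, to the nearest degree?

Δeast = -11 − 5 = -16.00; Δnorth = -14 − -5 = -9.00.
Bearing = atan2(Δeast, Δnorth) mod 360° = 240.64° ≈ 241°.

241°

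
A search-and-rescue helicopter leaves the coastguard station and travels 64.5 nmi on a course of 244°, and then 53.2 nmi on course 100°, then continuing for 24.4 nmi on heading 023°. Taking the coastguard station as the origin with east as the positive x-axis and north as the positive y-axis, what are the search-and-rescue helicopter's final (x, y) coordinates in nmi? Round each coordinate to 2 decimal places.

Leg 1 (244°, 64.5 nmi): east 64.5 sin 244° = -57.97, north 64.5 cos 244° = -28.27
Leg 2 (100°, 53.2 nmi): east 53.2 sin 100° = 52.39, north 53.2 cos 100° = -9.24
Leg 3 (023°, 24.4 nmi): east 24.4 sin 23° = 9.53, north 24.4 cos 23° = 22.46
Summing: 3.95 nmi east, -15.05 nmi north → (3.95, -15.05).

(3.95, -15.05)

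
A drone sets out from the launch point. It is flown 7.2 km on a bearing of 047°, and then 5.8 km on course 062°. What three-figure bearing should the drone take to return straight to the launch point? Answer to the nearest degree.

Leg 1 (047°, 7.2 km): east 7.2 sin 47° = 5.27, north 7.2 cos 47° = 4.91
Leg 2 (062°, 5.8 km): east 5.8 sin 62° = 5.12, north 5.8 cos 62° = 2.72
Net displacement: 10.39 east, 7.63 north. Direction back to start is (-10.39, -7.63): bearing = atan2(-10.39, -7.63) mod 360° = 233.69° ≈ 234°.

234°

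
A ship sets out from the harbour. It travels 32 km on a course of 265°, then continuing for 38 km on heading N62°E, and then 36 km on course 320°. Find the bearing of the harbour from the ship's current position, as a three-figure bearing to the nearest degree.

Leg 1 (265°, 32 km): east 32 sin 265° = -31.88, north 32 cos 265° = -2.79
Leg 2 (N62°E, 38 km): east 38 sin 62° = 33.55, north 38 cos 62° = 17.84
Leg 3 (320°, 36 km): east 36 sin 320° = -23.14, north 36 cos 320° = 27.58
Net displacement: -21.47 east, 42.63 north. Direction back to start is (21.47, -42.63): bearing = atan2(21.47, -42.63) mod 360° = 153.27° ≈ 153°.

153°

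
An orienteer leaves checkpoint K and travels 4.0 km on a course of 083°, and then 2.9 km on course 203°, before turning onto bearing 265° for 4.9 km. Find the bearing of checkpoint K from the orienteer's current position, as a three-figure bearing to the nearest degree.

038°

Leg 1 (083°, 4.0 km): east 4.0 sin 83° = 3.97, north 4.0 cos 83° = 0.49
Leg 2 (203°, 2.9 km): east 2.9 sin 203° = -1.13, north 2.9 cos 203° = -2.67
Leg 3 (265°, 4.9 km): east 4.9 sin 265° = -4.88, north 4.9 cos 265° = -0.43
Net displacement: -2.04 east, -2.61 north. Direction back to start is (2.04, 2.61): bearing = atan2(2.04, 2.61) mod 360° = 38.08° ≈ 038°.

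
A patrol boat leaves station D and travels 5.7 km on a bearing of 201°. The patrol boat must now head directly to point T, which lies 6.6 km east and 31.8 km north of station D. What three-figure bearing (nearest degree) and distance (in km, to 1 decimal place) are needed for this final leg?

Leg 1 (201°, 5.7 km): east 5.7 sin 201° = -2.04, north 5.7 cos 201° = -5.32
Current position: (-2.04, -5.32). Target: (6.6, 31.8). Remaining: Δeast = 8.64, Δnorth = 37.12.
Bearing = atan2(8.64, 37.12) mod 360° = 13.11°; distance = √((8.64)² + (37.12)²) = 38.114 km.

013°, 38.1 km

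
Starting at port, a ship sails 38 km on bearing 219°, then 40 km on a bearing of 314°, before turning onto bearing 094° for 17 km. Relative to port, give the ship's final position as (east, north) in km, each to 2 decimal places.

(-35.73, -2.93)

Leg 1 (219°, 38 km): east 38 sin 219° = -23.91, north 38 cos 219° = -29.53
Leg 2 (314°, 40 km): east 40 sin 314° = -28.77, north 40 cos 314° = 27.79
Leg 3 (094°, 17 km): east 17 sin 94° = 16.96, north 17 cos 94° = -1.19
Summing: -35.73 km east, -2.93 km north → (-35.73, -2.93).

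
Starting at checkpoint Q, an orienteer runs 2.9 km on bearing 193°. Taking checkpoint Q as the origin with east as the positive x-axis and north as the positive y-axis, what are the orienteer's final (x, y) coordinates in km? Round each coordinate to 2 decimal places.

Leg 1 (193°, 2.9 km): east 2.9 sin 193° = -0.65, north 2.9 cos 193° = -2.83
Summing: -0.65 km east, -2.83 km north → (-0.65, -2.83).

(-0.65, -2.83)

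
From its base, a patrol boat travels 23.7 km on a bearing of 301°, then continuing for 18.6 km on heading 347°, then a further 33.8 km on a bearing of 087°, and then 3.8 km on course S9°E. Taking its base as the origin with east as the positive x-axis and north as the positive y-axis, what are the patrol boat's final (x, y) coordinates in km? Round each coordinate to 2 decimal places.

(9.85, 28.35)

Leg 1 (301°, 23.7 km): east 23.7 sin 301° = -20.31, north 23.7 cos 301° = 12.21
Leg 2 (347°, 18.6 km): east 18.6 sin 347° = -4.18, north 18.6 cos 347° = 18.12
Leg 3 (087°, 33.8 km): east 33.8 sin 87° = 33.75, north 33.8 cos 87° = 1.77
Leg 4 (S9°E, 3.8 km): east 3.8 sin 171° = 0.59, north 3.8 cos 171° = -3.75
Summing: 9.85 km east, 28.35 km north → (9.85, 28.35).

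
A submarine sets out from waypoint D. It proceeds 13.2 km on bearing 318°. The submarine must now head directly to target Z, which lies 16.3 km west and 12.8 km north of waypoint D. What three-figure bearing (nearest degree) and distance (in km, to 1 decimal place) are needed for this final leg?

292°, 8.0 km

Leg 1 (318°, 13.2 km): east 13.2 sin 318° = -8.83, north 13.2 cos 318° = 9.81
Current position: (-8.83, 9.81). Target: (-16.3, 12.8). Remaining: Δeast = -7.47, Δnorth = 2.99.
Bearing = atan2(-7.47, 2.99) mod 360° = 291.82°; distance = √((-7.47)² + (2.99)²) = 8.044 km.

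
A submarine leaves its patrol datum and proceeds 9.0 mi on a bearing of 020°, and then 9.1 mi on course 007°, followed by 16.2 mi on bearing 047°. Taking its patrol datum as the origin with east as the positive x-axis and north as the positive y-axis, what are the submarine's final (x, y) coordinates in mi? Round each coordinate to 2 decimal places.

(16.04, 28.54)

Leg 1 (020°, 9.0 mi): east 9.0 sin 20° = 3.08, north 9.0 cos 20° = 8.46
Leg 2 (007°, 9.1 mi): east 9.1 sin 7° = 1.11, north 9.1 cos 7° = 9.03
Leg 3 (047°, 16.2 mi): east 16.2 sin 47° = 11.85, north 16.2 cos 47° = 11.05
Summing: 16.04 mi east, 28.54 mi north → (16.04, 28.54).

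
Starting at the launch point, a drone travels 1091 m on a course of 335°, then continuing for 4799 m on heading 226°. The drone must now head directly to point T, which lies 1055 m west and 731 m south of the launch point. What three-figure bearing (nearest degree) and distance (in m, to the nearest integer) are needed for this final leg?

061°, 3282 m

Leg 1 (335°, 1091 m): east 1091 sin 335° = -461.08, north 1091 cos 335° = 988.78
Leg 2 (226°, 4799 m): east 4799 sin 226° = -3452.11, north 4799 cos 226° = -3333.67
Current position: (-3913.19, -2344.88). Target: (-1055, -731). Remaining: Δeast = 2858.19, Δnorth = 1613.88.
Bearing = atan2(2858.19, 1613.88) mod 360° = 60.55°; distance = √((2858.19)² + (1613.88)²) = 3282.356 m.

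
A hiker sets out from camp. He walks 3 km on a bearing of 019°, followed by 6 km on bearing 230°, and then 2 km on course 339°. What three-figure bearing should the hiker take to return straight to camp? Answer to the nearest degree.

101°

Leg 1 (019°, 3 km): east 3 sin 19° = 0.98, north 3 cos 19° = 2.84
Leg 2 (230°, 6 km): east 6 sin 230° = -4.60, north 6 cos 230° = -3.86
Leg 3 (339°, 2 km): east 2 sin 339° = -0.72, north 2 cos 339° = 1.87
Net displacement: -4.34 east, 0.85 north. Direction back to start is (4.34, -0.85): bearing = atan2(4.34, -0.85) mod 360° = 101.05° ≈ 101°.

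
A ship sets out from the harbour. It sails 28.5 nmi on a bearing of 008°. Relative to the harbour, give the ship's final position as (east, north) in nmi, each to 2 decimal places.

Leg 1 (008°, 28.5 nmi): east 28.5 sin 8° = 3.97, north 28.5 cos 8° = 28.22
Summing: 3.97 nmi east, 28.22 nmi north → (3.97, 28.22).

(3.97, 28.22)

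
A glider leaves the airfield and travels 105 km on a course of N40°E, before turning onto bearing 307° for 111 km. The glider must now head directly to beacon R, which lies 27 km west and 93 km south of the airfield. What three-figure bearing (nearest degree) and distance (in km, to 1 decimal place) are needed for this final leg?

181°, 240.3 km

Leg 1 (N40°E, 105 km): east 105 sin 40° = 67.49, north 105 cos 40° = 80.43
Leg 2 (307°, 111 km): east 111 sin 307° = -88.65, north 111 cos 307° = 66.80
Current position: (-21.16, 147.24). Target: (-27, -93). Remaining: Δeast = -5.84, Δnorth = -240.24.
Bearing = atan2(-5.84, -240.24) mod 360° = 181.39°; distance = √((-5.84)² + (-240.24)²) = 240.307 km.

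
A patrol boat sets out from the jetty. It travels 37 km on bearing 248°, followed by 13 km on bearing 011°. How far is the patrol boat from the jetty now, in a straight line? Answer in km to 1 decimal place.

31.8 km

Leg 1 (248°, 37 km): east 37 sin 248° = -34.31, north 37 cos 248° = -13.86
Leg 2 (011°, 13 km): east 13 sin 11° = 2.48, north 13 cos 11° = 12.76
Net: -31.83 east, -1.10 north. Distance = √((-31.83)² + (-1.10)²) = 31.844 km.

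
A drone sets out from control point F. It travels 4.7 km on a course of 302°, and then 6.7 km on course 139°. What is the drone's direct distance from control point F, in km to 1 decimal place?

2.6 km

Leg 1 (302°, 4.7 km): east 4.7 sin 302° = -3.99, north 4.7 cos 302° = 2.49
Leg 2 (139°, 6.7 km): east 6.7 sin 139° = 4.40, north 6.7 cos 139° = -5.06
Net: 0.41 east, -2.57 north. Distance = √((0.41)² + (-2.57)²) = 2.598 km.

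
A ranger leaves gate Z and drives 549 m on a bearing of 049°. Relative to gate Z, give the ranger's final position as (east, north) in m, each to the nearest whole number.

Leg 1 (049°, 549 m): east 549 sin 49° = 414.34, north 549 cos 49° = 360.18
Summing: 414.34 m east, 360.18 m north → (414, 360).

(414, 360)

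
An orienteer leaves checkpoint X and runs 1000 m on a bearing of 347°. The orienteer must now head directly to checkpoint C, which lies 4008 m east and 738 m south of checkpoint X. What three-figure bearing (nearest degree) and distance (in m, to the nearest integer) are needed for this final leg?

112°, 4566 m

Leg 1 (347°, 1000 m): east 1000 sin 347° = -224.95, north 1000 cos 347° = 974.37
Current position: (-224.95, 974.37). Target: (4008, -738). Remaining: Δeast = 4232.95, Δnorth = -1712.37.
Bearing = atan2(4232.95, -1712.37) mod 360° = 112.02°; distance = √((4232.95)² + (-1712.37)²) = 4566.189 m.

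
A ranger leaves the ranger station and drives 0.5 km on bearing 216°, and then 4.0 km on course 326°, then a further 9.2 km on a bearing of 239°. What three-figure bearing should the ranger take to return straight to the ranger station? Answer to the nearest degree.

080°

Leg 1 (216°, 0.5 km): east 0.5 sin 216° = -0.29, north 0.5 cos 216° = -0.40
Leg 2 (326°, 4.0 km): east 4.0 sin 326° = -2.24, north 4.0 cos 326° = 3.32
Leg 3 (239°, 9.2 km): east 9.2 sin 239° = -7.89, north 9.2 cos 239° = -4.74
Net displacement: -10.42 east, -1.83 north. Direction back to start is (10.42, 1.83): bearing = atan2(10.42, 1.83) mod 360° = 80.05° ≈ 080°.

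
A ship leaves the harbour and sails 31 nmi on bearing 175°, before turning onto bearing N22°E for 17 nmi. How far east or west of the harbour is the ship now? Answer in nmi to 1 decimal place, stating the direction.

9.1 nmi east

Leg 1 (175°, 31 nmi): east 31 sin 175° = 2.70, north 31 cos 175° = -30.88
Leg 2 (N22°E, 17 nmi): east 17 sin 22° = 6.37, north 17 cos 22° = 15.76
Net east component: 9.07 nmi.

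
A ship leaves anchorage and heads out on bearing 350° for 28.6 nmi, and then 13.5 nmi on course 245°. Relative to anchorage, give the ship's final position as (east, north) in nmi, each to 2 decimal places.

(-17.20, 22.46)

Leg 1 (350°, 28.6 nmi): east 28.6 sin 350° = -4.97, north 28.6 cos 350° = 28.17
Leg 2 (245°, 13.5 nmi): east 13.5 sin 245° = -12.24, north 13.5 cos 245° = -5.71
Summing: -17.20 nmi east, 22.46 nmi north → (-17.20, 22.46).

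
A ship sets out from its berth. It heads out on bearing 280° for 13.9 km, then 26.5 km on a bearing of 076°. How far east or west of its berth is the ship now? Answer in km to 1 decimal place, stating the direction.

12.0 km east

Leg 1 (280°, 13.9 km): east 13.9 sin 280° = -13.69, north 13.9 cos 280° = 2.41
Leg 2 (076°, 26.5 km): east 26.5 sin 76° = 25.71, north 26.5 cos 76° = 6.41
Net east component: 12.02 km.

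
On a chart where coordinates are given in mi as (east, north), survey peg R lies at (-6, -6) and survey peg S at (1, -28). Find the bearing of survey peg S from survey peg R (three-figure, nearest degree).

Δeast = 1 − -6 = 7.00; Δnorth = -28 − -6 = -22.00.
Bearing = atan2(Δeast, Δnorth) mod 360° = 162.35° ≈ 162°.

162°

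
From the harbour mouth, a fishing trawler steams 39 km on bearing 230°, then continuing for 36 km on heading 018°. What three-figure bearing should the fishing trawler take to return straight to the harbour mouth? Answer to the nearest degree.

Leg 1 (230°, 39 km): east 39 sin 230° = -29.88, north 39 cos 230° = -25.07
Leg 2 (018°, 36 km): east 36 sin 18° = 11.12, north 36 cos 18° = 34.24
Net displacement: -18.75 east, 9.17 north. Direction back to start is (18.75, -9.17): bearing = atan2(18.75, -9.17) mod 360° = 116.06° ≈ 116°.

116°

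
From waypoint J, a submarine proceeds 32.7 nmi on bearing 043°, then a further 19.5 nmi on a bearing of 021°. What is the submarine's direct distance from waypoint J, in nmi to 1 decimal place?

Leg 1 (043°, 32.7 nmi): east 32.7 sin 43° = 22.30, north 32.7 cos 43° = 23.92
Leg 2 (021°, 19.5 nmi): east 19.5 sin 21° = 6.99, north 19.5 cos 21° = 18.20
Net: 29.29 east, 42.12 north. Distance = √((29.29)² + (42.12)²) = 51.303 nmi.

51.3 nmi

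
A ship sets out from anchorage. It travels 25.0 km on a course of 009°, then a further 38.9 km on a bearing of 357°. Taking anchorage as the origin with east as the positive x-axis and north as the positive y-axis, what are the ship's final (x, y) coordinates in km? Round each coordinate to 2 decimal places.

Leg 1 (009°, 25.0 km): east 25.0 sin 9° = 3.91, north 25.0 cos 9° = 24.69
Leg 2 (357°, 38.9 km): east 38.9 sin 357° = -2.04, north 38.9 cos 357° = 38.85
Summing: 1.87 km east, 63.54 km north → (1.87, 63.54).

(1.87, 63.54)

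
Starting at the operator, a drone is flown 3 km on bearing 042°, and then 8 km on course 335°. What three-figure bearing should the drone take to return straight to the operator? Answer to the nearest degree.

172°

Leg 1 (042°, 3 km): east 3 sin 42° = 2.01, north 3 cos 42° = 2.23
Leg 2 (335°, 8 km): east 8 sin 335° = -3.38, north 8 cos 335° = 7.25
Net displacement: -1.37 east, 9.48 north. Direction back to start is (1.37, -9.48): bearing = atan2(1.37, -9.48) mod 360° = 171.76° ≈ 172°.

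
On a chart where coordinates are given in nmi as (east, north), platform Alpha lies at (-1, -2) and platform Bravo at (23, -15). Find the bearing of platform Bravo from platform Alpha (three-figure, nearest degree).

Δeast = 23 − -1 = 24.00; Δnorth = -15 − -2 = -13.00.
Bearing = atan2(Δeast, Δnorth) mod 360° = 118.44° ≈ 118°.

118°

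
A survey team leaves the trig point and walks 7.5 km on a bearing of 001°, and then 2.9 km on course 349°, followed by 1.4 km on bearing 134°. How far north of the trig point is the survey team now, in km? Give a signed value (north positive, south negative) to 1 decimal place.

Leg 1 (001°, 7.5 km): east 7.5 sin 1° = 0.13, north 7.5 cos 1° = 7.50
Leg 2 (349°, 2.9 km): east 2.9 sin 349° = -0.55, north 2.9 cos 349° = 2.85
Leg 3 (134°, 1.4 km): east 1.4 sin 134° = 1.01, north 1.4 cos 134° = -0.97
Net north component: 9.37 km.

9.4 km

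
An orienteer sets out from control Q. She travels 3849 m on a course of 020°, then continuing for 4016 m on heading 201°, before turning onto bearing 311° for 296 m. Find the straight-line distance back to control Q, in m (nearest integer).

Leg 1 (020°, 3849 m): east 3849 sin 20° = 1316.44, north 3849 cos 20° = 3616.88
Leg 2 (201°, 4016 m): east 4016 sin 201° = -1439.21, north 4016 cos 201° = -3749.26
Leg 3 (311°, 296 m): east 296 sin 311° = -223.39, north 296 cos 311° = 194.19
Net: -346.16 east, 61.81 north. Distance = √((-346.16)² + (61.81)²) = 351.639 m.

352 m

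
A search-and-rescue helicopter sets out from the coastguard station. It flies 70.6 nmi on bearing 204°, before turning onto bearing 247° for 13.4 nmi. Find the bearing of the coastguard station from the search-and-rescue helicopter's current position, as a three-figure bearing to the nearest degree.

Leg 1 (204°, 70.6 nmi): east 70.6 sin 204° = -28.72, north 70.6 cos 204° = -64.50
Leg 2 (247°, 13.4 nmi): east 13.4 sin 247° = -12.33, north 13.4 cos 247° = -5.24
Net displacement: -41.05 east, -69.73 north. Direction back to start is (41.05, 69.73): bearing = atan2(41.05, 69.73) mod 360° = 30.48° ≈ 030°.

030°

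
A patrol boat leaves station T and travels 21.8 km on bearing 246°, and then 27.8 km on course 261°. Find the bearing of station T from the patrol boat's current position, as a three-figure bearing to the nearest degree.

074°

Leg 1 (246°, 21.8 km): east 21.8 sin 246° = -19.92, north 21.8 cos 246° = -8.87
Leg 2 (261°, 27.8 km): east 27.8 sin 261° = -27.46, north 27.8 cos 261° = -4.35
Net displacement: -47.37 east, -13.22 north. Direction back to start is (47.37, 13.22): bearing = atan2(47.37, 13.22) mod 360° = 74.41° ≈ 074°.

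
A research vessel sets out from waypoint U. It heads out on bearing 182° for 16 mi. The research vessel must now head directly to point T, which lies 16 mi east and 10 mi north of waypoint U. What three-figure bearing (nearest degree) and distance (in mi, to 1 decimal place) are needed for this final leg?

033°, 30.8 mi

Leg 1 (182°, 16 mi): east 16 sin 182° = -0.56, north 16 cos 182° = -15.99
Current position: (-0.56, -15.99). Target: (16, 10). Remaining: Δeast = 16.56, Δnorth = 25.99.
Bearing = atan2(16.56, 25.99) mod 360° = 32.50°; distance = √((16.56)² + (25.99)²) = 30.817 mi.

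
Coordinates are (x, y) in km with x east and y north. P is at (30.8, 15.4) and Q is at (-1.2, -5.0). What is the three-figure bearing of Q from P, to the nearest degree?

237°

Δeast = -1.2 − 30.8 = -32.00; Δnorth = -5.0 − 15.4 = -20.40.
Bearing = atan2(Δeast, Δnorth) mod 360° = 237.48° ≈ 237°.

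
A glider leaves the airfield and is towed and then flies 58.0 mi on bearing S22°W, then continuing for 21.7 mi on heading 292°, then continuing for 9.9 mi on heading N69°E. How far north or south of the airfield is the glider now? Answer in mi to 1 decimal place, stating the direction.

Leg 1 (S22°W, 58.0 mi): east 58.0 sin 202° = -21.73, north 58.0 cos 202° = -53.78
Leg 2 (292°, 21.7 mi): east 21.7 sin 292° = -20.12, north 21.7 cos 292° = 8.13
Leg 3 (N69°E, 9.9 mi): east 9.9 sin 69° = 9.24, north 9.9 cos 69° = 3.55
Net north component: -42.10 mi.

42.1 mi south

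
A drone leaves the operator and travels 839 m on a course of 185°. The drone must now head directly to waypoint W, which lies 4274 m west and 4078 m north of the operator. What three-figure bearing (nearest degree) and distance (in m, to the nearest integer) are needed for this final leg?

Leg 1 (185°, 839 m): east 839 sin 185° = -73.12, north 839 cos 185° = -835.81
Current position: (-73.12, -835.81). Target: (-4274, 4078). Remaining: Δeast = -4200.88, Δnorth = 4913.81.
Bearing = atan2(-4200.88, 4913.81) mod 360° = 319.47°; distance = √((-4200.88)² + (4913.81)²) = 6464.740 m.

319°, 6465 m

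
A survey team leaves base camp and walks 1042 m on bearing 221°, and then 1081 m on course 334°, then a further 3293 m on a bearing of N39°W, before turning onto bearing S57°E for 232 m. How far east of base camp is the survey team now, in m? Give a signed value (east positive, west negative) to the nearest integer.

-3035 m

Leg 1 (221°, 1042 m): east 1042 sin 221° = -683.61, north 1042 cos 221° = -786.41
Leg 2 (334°, 1081 m): east 1081 sin 334° = -473.88, north 1081 cos 334° = 971.60
Leg 3 (N39°W, 3293 m): east 3293 sin 321° = -2072.35, north 3293 cos 321° = 2559.14
Leg 4 (S57°E, 232 m): east 232 sin 123° = 194.57, north 232 cos 123° = -126.36
Net east component: -3035.27 m.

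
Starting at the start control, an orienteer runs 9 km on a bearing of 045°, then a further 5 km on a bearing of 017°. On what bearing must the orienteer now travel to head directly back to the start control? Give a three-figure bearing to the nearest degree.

215°

Leg 1 (045°, 9 km): east 9 sin 45° = 6.36, north 9 cos 45° = 6.36
Leg 2 (017°, 5 km): east 5 sin 17° = 1.46, north 5 cos 17° = 4.78
Net displacement: 7.83 east, 11.15 north. Direction back to start is (-7.83, -11.15): bearing = atan2(-7.83, -11.15) mod 360° = 215.07° ≈ 215°.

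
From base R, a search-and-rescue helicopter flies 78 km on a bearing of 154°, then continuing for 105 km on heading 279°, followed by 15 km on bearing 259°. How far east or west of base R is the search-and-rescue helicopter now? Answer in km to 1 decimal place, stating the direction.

Leg 1 (154°, 78 km): east 78 sin 154° = 34.19, north 78 cos 154° = -70.11
Leg 2 (279°, 105 km): east 105 sin 279° = -103.71, north 105 cos 279° = 16.43
Leg 3 (259°, 15 km): east 15 sin 259° = -14.72, north 15 cos 259° = -2.86
Net east component: -84.24 km.

84.2 km west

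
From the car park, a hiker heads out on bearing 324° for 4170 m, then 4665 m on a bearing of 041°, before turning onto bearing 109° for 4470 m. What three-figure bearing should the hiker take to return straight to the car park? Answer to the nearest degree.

Leg 1 (324°, 4170 m): east 4170 sin 324° = -2451.06, north 4170 cos 324° = 3373.60
Leg 2 (041°, 4665 m): east 4665 sin 41° = 3060.52, north 4665 cos 41° = 3520.72
Leg 3 (109°, 4470 m): east 4470 sin 109° = 4226.47, north 4470 cos 109° = -1455.29
Net displacement: 4835.92 east, 5439.03 north. Direction back to start is (-4835.92, -5439.03): bearing = atan2(-4835.92, -5439.03) mod 360° = 221.64° ≈ 222°.

222°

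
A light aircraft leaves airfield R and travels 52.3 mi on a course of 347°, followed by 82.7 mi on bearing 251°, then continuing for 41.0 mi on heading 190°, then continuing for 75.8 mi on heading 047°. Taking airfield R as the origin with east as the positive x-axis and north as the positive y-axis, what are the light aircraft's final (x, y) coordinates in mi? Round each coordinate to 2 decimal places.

Leg 1 (347°, 52.3 mi): east 52.3 sin 347° = -11.76, north 52.3 cos 347° = 50.96
Leg 2 (251°, 82.7 mi): east 82.7 sin 251° = -78.19, north 82.7 cos 251° = -26.92
Leg 3 (190°, 41.0 mi): east 41.0 sin 190° = -7.12, north 41.0 cos 190° = -40.38
Leg 4 (047°, 75.8 mi): east 75.8 sin 47° = 55.44, north 75.8 cos 47° = 51.70
Summing: -41.64 mi east, 35.35 mi north → (-41.64, 35.35).

(-41.64, 35.35)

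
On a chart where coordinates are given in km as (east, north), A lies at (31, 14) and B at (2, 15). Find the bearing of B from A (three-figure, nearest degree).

Δeast = 2 − 31 = -29.00; Δnorth = 15 − 14 = 1.00.
Bearing = atan2(Δeast, Δnorth) mod 360° = 271.97° ≈ 272°.

272°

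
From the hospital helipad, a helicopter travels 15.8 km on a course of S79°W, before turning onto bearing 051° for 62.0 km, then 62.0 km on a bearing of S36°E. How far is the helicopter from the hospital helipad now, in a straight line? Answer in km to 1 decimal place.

Leg 1 (S79°W, 15.8 km): east 15.8 sin 259° = -15.51, north 15.8 cos 259° = -3.01
Leg 2 (051°, 62.0 km): east 62.0 sin 51° = 48.18, north 62.0 cos 51° = 39.02
Leg 3 (S36°E, 62.0 km): east 62.0 sin 144° = 36.44, north 62.0 cos 144° = -50.16
Net: 69.12 east, -14.16 north. Distance = √((69.12)² + (-14.16)²) = 70.551 km.

70.6 km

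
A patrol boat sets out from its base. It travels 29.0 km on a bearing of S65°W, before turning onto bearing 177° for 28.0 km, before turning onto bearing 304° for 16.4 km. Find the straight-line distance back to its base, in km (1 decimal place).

49.4 km

Leg 1 (S65°W, 29.0 km): east 29.0 sin 245° = -26.28, north 29.0 cos 245° = -12.26
Leg 2 (177°, 28.0 km): east 28.0 sin 177° = 1.47, north 28.0 cos 177° = -27.96
Leg 3 (304°, 16.4 km): east 16.4 sin 304° = -13.60, north 16.4 cos 304° = 9.17
Net: -38.41 east, -31.05 north. Distance = √((-38.41)² + (-31.05)²) = 49.391 km.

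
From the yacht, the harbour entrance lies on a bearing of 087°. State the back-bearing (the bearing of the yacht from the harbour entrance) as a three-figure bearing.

267°

Back-bearing = 087° + 180° = 267°.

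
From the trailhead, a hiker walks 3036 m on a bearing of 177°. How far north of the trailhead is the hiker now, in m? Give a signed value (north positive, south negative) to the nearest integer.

-3032 m

Leg 1 (177°, 3036 m): east 3036 sin 177° = 158.89, north 3036 cos 177° = -3031.84
Net north component: -3031.84 m.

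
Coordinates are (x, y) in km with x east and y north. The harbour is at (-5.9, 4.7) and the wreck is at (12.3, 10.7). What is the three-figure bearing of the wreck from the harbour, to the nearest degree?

Δeast = 12.3 − -5.9 = 18.20; Δnorth = 10.7 − 4.7 = 6.00.
Bearing = atan2(Δeast, Δnorth) mod 360° = 71.75° ≈ 072°.

072°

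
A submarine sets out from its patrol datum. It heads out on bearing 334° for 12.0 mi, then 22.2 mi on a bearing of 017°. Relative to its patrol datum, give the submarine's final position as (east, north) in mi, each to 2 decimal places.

(1.23, 32.02)

Leg 1 (334°, 12.0 mi): east 12.0 sin 334° = -5.26, north 12.0 cos 334° = 10.79
Leg 2 (017°, 22.2 mi): east 22.2 sin 17° = 6.49, north 22.2 cos 17° = 21.23
Summing: 1.23 mi east, 32.02 mi north → (1.23, 32.02).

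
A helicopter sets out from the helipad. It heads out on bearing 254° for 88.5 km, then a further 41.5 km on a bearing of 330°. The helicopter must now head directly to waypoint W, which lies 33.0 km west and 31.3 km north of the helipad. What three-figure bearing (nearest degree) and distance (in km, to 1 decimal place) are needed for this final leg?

075°, 75.5 km

Leg 1 (254°, 88.5 km): east 88.5 sin 254° = -85.07, north 88.5 cos 254° = -24.39
Leg 2 (330°, 41.5 km): east 41.5 sin 330° = -20.75, north 41.5 cos 330° = 35.94
Current position: (-105.82, 11.55). Target: (-33.0, 31.3). Remaining: Δeast = 72.82, Δnorth = 19.75.
Bearing = atan2(72.82, 19.75) mod 360° = 74.82°; distance = √((72.82)² + (19.75)²) = 75.453 km.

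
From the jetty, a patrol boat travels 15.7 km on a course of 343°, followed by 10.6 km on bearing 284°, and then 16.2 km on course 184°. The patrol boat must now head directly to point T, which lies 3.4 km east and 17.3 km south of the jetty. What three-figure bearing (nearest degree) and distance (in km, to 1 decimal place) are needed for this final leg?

Leg 1 (343°, 15.7 km): east 15.7 sin 343° = -4.59, north 15.7 cos 343° = 15.01
Leg 2 (284°, 10.6 km): east 10.6 sin 284° = -10.29, north 10.6 cos 284° = 2.56
Leg 3 (184°, 16.2 km): east 16.2 sin 184° = -1.13, north 16.2 cos 184° = -16.16
Current position: (-16.01, 1.42). Target: (3.4, -17.3). Remaining: Δeast = 19.41, Δnorth = -18.72.
Bearing = atan2(19.41, -18.72) mod 360° = 133.97°; distance = √((19.41)² + (-18.72)²) = 26.962 km.

134°, 27.0 km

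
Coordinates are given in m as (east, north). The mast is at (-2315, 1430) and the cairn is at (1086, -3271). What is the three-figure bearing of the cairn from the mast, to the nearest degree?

144°

Δeast = 1086 − -2315 = 3401.00; Δnorth = -3271 − 1430 = -4701.00.
Bearing = atan2(Δeast, Δnorth) mod 360° = 144.12° ≈ 144°.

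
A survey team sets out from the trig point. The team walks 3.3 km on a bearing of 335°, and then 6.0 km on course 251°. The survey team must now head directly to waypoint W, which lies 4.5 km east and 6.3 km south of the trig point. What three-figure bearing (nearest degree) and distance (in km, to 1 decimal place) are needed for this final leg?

122°, 13.7 km

Leg 1 (335°, 3.3 km): east 3.3 sin 335° = -1.39, north 3.3 cos 335° = 2.99
Leg 2 (251°, 6.0 km): east 6.0 sin 251° = -5.67, north 6.0 cos 251° = -1.95
Current position: (-7.07, 1.04). Target: (4.5, -6.3). Remaining: Δeast = 11.57, Δnorth = -7.34.
Bearing = atan2(11.57, -7.34) mod 360° = 122.39°; distance = √((11.57)² + (-7.34)²) = 13.699 km.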